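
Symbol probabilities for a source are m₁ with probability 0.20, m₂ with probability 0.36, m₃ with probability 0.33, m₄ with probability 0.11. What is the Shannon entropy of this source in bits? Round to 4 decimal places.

H = −Σ pᵢ log₂ pᵢ.
−0.20·log₂(0.20) = 0.4644
−0.36·log₂(0.36) = 0.5306
−0.33·log₂(0.33) = 0.5278
−0.11·log₂(0.11) = 0.3503
Sum ≈ 1.8731 → 1.8731 bits.

1.8731 bits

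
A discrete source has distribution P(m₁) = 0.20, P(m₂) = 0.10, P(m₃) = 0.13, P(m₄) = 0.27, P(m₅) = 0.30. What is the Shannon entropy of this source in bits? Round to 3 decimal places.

H = −Σ pᵢ log₂ pᵢ.
−0.20·log₂(0.20) = 0.4644
−0.10·log₂(0.10) = 0.3322
−0.13·log₂(0.13) = 0.3826
−0.27·log₂(0.27) = 0.5100
−0.30·log₂(0.30) = 0.5211
Sum ≈ 2.2103 → 2.210 bits.

2.210 bits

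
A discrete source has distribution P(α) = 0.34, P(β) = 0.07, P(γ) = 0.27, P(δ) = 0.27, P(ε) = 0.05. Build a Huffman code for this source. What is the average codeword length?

Repeatedly combine the two least-probable nodes; the expected code length is the sum of the merged weights.
merge 1/20 + 7/100 → 3/25
merge 3/25 + 27/100 → 39/100
merge 27/100 + 17/50 → 61/100
merge 39/100 + 61/100 → 1
L = 3/25 + 39/100 + 61/100 + 1 = 53/25 = 2.12 bits/symbol.

2.12 bits/symbol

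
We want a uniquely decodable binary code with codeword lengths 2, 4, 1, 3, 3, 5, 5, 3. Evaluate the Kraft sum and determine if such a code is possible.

1.25; no

With common denominator 2^5 = 32: Σ 2^(−ℓᵢ) = 8/32 + 2/32 + 16/32 + 4/32 + 4/32 + 1/32 + 1/32 + 4/32 = 40/32 = 1.25.
Kraft's inequality requires Σ ≤ 1; here Σ = 1.25 > 1, so no such prefix code exists.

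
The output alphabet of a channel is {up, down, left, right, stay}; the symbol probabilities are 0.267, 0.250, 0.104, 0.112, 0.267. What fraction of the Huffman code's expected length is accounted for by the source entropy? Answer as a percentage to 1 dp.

Entropy H = −Σ p log₂ p ≈ 2.2107 bits.
Huffman merges: 13/125+14/125→27/125; 27/125+1/4→233/500; 267/1000+267/1000→267/500; 233/500+267/500→1. L = 277/125 ≈ 2.2160.
Efficiency = H/L = 2.2107/2.2160 = 99.8%.

99.8%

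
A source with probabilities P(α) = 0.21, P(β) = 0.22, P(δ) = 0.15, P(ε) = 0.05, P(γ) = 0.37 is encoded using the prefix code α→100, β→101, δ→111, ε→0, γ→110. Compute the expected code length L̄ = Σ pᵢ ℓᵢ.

L̄ = Σ pᵢ·ℓᵢ = 0.21·3 + 0.22·3 + 0.15·3 + 0.05·1 + 0.37·3 = 2.9 bits/symbol.

2.9 bits/symbol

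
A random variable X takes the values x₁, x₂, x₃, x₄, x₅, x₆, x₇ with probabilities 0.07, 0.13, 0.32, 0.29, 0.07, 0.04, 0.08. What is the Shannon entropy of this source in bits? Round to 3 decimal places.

2.441 bits

H = −Σ pᵢ log₂ pᵢ.
−0.07·log₂(0.07) = 0.2686
−0.13·log₂(0.13) = 0.3826
−0.32·log₂(0.32) = 0.5260
−0.29·log₂(0.29) = 0.5179
−0.07·log₂(0.07) = 0.2686
−0.04·log₂(0.04) = 0.1858
−0.08·log₂(0.08) = 0.2915
Sum ≈ 2.4410 → 2.441 bits.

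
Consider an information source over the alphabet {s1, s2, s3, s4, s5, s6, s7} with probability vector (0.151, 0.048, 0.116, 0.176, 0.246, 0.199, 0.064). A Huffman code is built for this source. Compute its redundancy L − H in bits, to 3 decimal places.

Entropy H = −Σ p log₂ p ≈ 2.6388 bits.
Huffman merges: 6/125+8/125→14/125; 14/125+29/250→57/250; 151/1000+22/125→327/1000; 199/1000+57/250→427/1000; 123/500+327/1000→573/1000; 427/1000+573/1000→1. L = 2667/1000 ≈ 2.6670.
L − H = 2.6670 − 2.6388 = 0.028 bits.

0.028 bits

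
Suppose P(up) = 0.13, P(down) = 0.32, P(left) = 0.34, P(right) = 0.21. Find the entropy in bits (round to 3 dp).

H = −Σ pᵢ log₂ pᵢ.
−0.13·log₂(0.13) = 0.3826
−0.32·log₂(0.32) = 0.5260
−0.34·log₂(0.34) = 0.5292
−0.21·log₂(0.21) = 0.4728
Sum ≈ 1.9107 → 1.911 bits.

1.911 bits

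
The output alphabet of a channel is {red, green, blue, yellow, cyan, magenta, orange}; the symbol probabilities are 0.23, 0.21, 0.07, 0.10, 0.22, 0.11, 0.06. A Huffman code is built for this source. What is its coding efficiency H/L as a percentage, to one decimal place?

Entropy H = −Σ p log₂ p ≈ 2.6356 bits.
Huffman merges: 3/50+7/100→13/100; 1/10+11/100→21/100; 13/100+21/100→17/50; 21/100+11/50→43/100; 23/100+17/50→57/100; 43/100+57/100→1. L = 67/25 ≈ 2.6800.
Efficiency = H/L = 2.6356/2.6800 = 98.3%.

98.3%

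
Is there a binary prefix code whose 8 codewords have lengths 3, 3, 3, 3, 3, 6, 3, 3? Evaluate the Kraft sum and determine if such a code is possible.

0.890625; yes

With common denominator 2^6 = 64: Σ 2^(−ℓᵢ) = 8/64 + 8/64 + 8/64 + 8/64 + 8/64 + 1/64 + 8/64 + 8/64 = 57/64 = 0.890625.
Kraft's inequality requires Σ ≤ 1; here Σ = 0.890625 ≤ 1, so such a prefix code exists.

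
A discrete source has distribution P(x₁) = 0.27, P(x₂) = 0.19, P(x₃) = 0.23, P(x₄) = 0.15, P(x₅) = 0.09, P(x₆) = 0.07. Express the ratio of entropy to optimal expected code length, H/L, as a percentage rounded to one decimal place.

Entropy H = −Σ p log₂ p ≈ 2.4447 bits.
Huffman merges: 7/100+9/100→4/25; 3/20+4/25→31/100; 19/100+23/100→21/50; 27/100+31/100→29/50; 21/50+29/50→1. L = 247/100 ≈ 2.4700.
Efficiency = H/L = 2.4447/2.4700 = 99.0%.

99.0%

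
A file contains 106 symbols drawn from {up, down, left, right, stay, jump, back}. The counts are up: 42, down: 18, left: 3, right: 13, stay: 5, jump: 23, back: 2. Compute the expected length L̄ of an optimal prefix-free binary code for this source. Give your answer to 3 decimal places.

2.349 bits/symbol

Probabilities are the counts divided by 106.
Repeatedly combine the two least-probable nodes; the expected code length is the sum of the merged weights.
merge 1/53 + 3/106 → 5/106
merge 5/106 + 5/106 → 5/53
merge 5/53 + 13/106 → 23/106
merge 9/53 + 23/106 → 41/106
merge 23/106 + 41/106 → 32/53
merge 21/53 + 32/53 → 1
L = 5/106 + 5/53 + 23/106 + 41/106 + 32/53 + 1 = 249/106 ≈ 2.349 bits/symbol.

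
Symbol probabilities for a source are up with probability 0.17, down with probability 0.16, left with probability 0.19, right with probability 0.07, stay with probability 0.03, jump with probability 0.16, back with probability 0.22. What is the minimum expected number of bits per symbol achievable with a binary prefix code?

2.69 bits/symbol

Repeatedly combine the two least-probable nodes; the expected code length is the sum of the merged weights.
merge 3/100 + 7/100 → 1/10
merge 1/10 + 4/25 → 13/50
merge 4/25 + 17/100 → 33/100
merge 19/100 + 11/50 → 41/100
merge 13/50 + 33/100 → 59/100
merge 41/100 + 59/100 → 1
L = 1/10 + 13/50 + 33/100 + 41/100 + 59/100 + 1 = 269/100 = 2.69 bits/symbol.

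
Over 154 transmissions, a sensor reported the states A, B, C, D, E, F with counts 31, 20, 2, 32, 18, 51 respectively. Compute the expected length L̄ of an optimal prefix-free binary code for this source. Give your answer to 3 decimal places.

2.390 bits/symbol

Probabilities are the counts divided by 154.
Repeatedly combine the two least-probable nodes; the expected code length is the sum of the merged weights.
merge 1/77 + 9/77 → 10/77
merge 10/77 + 10/77 → 20/77
merge 31/154 + 16/77 → 9/22
merge 20/77 + 51/154 → 13/22
merge 9/22 + 13/22 → 1
L = 10/77 + 20/77 + 9/22 + 13/22 + 1 = 184/77 ≈ 2.390 bits/symbol.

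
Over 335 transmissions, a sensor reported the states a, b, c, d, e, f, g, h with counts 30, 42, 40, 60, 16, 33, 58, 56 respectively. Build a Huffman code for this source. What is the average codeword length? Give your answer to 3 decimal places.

Probabilities are the counts divided by 335.
Repeatedly combine the two least-probable nodes; the expected code length is the sum of the merged weights.
merge 16/335 + 6/67 → 46/335
merge 33/335 + 8/67 → 73/335
merge 42/335 + 46/335 → 88/335
merge 56/335 + 58/335 → 114/335
merge 12/67 + 73/335 → 133/335
merge 88/335 + 114/335 → 202/335
merge 133/335 + 202/335 → 1
L = 46/335 + 73/335 + 88/335 + 114/335 + 133/335 + 202/335 + 1 = 991/335 ≈ 2.958 bits/symbol.

2.958 bits/symbol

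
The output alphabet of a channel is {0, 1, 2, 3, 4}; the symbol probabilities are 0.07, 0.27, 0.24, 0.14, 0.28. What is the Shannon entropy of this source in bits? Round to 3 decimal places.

2.184 bits

H = −Σ pᵢ log₂ pᵢ.
−0.07·log₂(0.07) = 0.2686
−0.27·log₂(0.27) = 0.5100
−0.24·log₂(0.24) = 0.4941
−0.14·log₂(0.14) = 0.3971
−0.28·log₂(0.28) = 0.5142
Sum ≈ 2.1840 → 2.184 bits.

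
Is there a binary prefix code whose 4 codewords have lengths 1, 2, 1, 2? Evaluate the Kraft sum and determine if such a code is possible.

1.5; no

With common denominator 2^2 = 4: Σ 2^(−ℓᵢ) = 2/4 + 1/4 + 2/4 + 1/4 = 6/4 = 1.5.
Kraft's inequality requires Σ ≤ 1; here Σ = 1.5 > 1, so no such prefix code exists.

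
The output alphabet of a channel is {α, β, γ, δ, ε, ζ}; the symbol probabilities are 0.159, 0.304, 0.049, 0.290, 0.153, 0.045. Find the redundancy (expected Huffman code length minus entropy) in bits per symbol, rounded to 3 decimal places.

Entropy H = −Σ p log₂ p ≈ 2.2909 bits.
Huffman merges: 9/200+49/1000→47/500; 47/500+153/1000→247/1000; 159/1000+247/1000→203/500; 29/100+38/125→297/500; 203/500+297/500→1. L = 2341/1000 ≈ 2.3410.
L − H = 2.3410 − 2.2909 = 0.050 bits.

0.050 bits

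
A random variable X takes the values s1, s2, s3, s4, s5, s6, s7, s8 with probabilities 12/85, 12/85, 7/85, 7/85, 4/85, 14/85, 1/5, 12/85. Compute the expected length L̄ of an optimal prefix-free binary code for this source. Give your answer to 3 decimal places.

2.929 bits/symbol

Repeatedly combine the two least-probable nodes; the expected code length is the sum of the merged weights.
merge 4/85 + 7/85 → 11/85
merge 7/85 + 11/85 → 18/85
merge 12/85 + 12/85 → 24/85
merge 12/85 + 14/85 → 26/85
merge 1/5 + 18/85 → 7/17
merge 24/85 + 26/85 → 10/17
merge 7/17 + 10/17 → 1
L = 11/85 + 18/85 + 24/85 + 26/85 + 7/17 + 10/17 + 1 = 249/85 ≈ 2.929 bits/symbol.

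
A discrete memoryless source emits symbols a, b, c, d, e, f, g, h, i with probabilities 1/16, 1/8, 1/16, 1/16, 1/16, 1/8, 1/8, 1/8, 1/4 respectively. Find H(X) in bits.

Each probability is a power of 1/2, so log₂(1/p) is an integer.
H = Σ p·log₂(1/p) = 1/16·4 + 1/8·3 + 1/16·4 + 1/16·4 + 1/16·4 + 1/8·3 + 1/8·3 + 1/8·3 + 1/4·2 = 3 bits.

3 bits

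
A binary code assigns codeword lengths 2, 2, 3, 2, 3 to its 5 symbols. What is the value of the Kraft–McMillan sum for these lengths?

1

With common denominator 2^3 = 8: Σ 2^(−ℓᵢ) = 2/8 + 2/8 + 1/8 + 2/8 + 1/8 = 8/8 = 1.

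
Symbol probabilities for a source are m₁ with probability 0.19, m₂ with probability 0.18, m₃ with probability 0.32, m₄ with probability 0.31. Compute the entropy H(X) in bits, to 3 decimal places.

1.950 bits

H = −Σ pᵢ log₂ pᵢ.
−0.19·log₂(0.19) = 0.4552
−0.18·log₂(0.18) = 0.4453
−0.32·log₂(0.32) = 0.5260
−0.31·log₂(0.31) = 0.5238
Sum ≈ 1.9504 → 1.950 bits.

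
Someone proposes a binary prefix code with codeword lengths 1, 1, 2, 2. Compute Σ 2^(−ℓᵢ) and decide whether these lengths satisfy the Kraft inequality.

With common denominator 2^2 = 4: Σ 2^(−ℓᵢ) = 2/4 + 2/4 + 1/4 + 1/4 = 6/4 = 1.5.
Kraft's inequality requires Σ ≤ 1; here Σ = 1.5 > 1, so no such prefix code exists.

1.5; no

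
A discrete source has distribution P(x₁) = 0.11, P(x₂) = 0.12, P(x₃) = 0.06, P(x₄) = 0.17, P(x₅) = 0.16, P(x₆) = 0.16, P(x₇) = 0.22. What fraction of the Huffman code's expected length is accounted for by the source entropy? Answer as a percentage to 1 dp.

97.9%

Entropy H = −Σ p log₂ p ≈ 2.7221 bits.
Huffman merges: 3/50+11/100→17/100; 3/25+4/25→7/25; 4/25+17/100→33/100; 17/100+11/50→39/100; 7/25+33/100→61/100; 39/100+61/100→1. L = 139/50 ≈ 2.7800.
Efficiency = H/L = 2.7221/2.7800 = 97.9%.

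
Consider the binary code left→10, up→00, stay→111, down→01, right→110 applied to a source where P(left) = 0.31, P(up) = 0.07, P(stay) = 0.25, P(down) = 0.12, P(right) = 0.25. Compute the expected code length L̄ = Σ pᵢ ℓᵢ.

L̄ = Σ pᵢ·ℓᵢ = 0.31·2 + 0.07·2 + 0.25·3 + 0.12·2 + 0.25·3 = 2.5 bits/symbol.

2.5 bits/symbol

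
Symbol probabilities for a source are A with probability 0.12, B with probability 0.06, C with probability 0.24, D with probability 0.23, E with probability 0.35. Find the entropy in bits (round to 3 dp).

H = −Σ pᵢ log₂ pᵢ.
−0.12·log₂(0.12) = 0.3671
−0.06·log₂(0.06) = 0.2435
−0.24·log₂(0.24) = 0.4941
−0.23·log₂(0.23) = 0.4877
−0.35·log₂(0.35) = 0.5301
Sum ≈ 2.1225 → 2.123 bits.

2.123 bits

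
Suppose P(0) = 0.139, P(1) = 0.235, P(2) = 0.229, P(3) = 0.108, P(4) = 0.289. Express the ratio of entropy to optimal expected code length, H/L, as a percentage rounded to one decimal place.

99.6%

Entropy H = −Σ p log₂ p ≈ 2.2380 bits.
Huffman merges: 27/250+139/1000→247/1000; 229/1000+47/200→58/125; 247/1000+289/1000→67/125; 58/125+67/125→1. L = 2247/1000 ≈ 2.2470.
Efficiency = H/L = 2.2380/2.2470 = 99.6%.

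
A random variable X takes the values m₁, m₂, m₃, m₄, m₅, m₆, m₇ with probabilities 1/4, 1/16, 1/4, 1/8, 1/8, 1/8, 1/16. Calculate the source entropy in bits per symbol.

Each probability is a power of 1/2, so log₂(1/p) is an integer.
H = Σ p·log₂(1/p) = 1/4·2 + 1/16·4 + 1/4·2 + 1/8·3 + 1/8·3 + 1/8·3 + 1/16·4 = 2.625 bits.

2.625 bits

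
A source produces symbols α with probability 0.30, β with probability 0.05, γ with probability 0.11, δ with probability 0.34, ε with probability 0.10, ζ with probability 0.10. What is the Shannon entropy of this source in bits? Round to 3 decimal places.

2.281 bits

H = −Σ pᵢ log₂ pᵢ.
−0.30·log₂(0.30) = 0.5211
−0.05·log₂(0.05) = 0.2161
−0.11·log₂(0.11) = 0.3503
−0.34·log₂(0.34) = 0.5292
−0.10·log₂(0.10) = 0.3322
−0.10·log₂(0.10) = 0.3322
Sum ≈ 2.2810 → 2.281 bits.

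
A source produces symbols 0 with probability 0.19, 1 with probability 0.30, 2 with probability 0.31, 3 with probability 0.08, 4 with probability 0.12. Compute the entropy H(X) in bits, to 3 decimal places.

H = −Σ pᵢ log₂ pᵢ.
−0.19·log₂(0.19) = 0.4552
−0.30·log₂(0.30) = 0.5211
−0.31·log₂(0.31) = 0.5238
−0.08·log₂(0.08) = 0.2915
−0.12·log₂(0.12) = 0.3671
Sum ≈ 2.1587 → 2.159 bits.

2.159 bits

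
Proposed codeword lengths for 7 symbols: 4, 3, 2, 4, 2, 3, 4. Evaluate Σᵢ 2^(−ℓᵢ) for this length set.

With common denominator 2^4 = 16: Σ 2^(−ℓᵢ) = 1/16 + 2/16 + 4/16 + 1/16 + 4/16 + 2/16 + 1/16 = 15/16 = 0.9375.

0.9375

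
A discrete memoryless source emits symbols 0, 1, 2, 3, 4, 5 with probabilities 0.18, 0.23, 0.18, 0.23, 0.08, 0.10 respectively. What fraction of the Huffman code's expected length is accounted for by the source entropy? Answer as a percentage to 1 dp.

Entropy H = −Σ p log₂ p ≈ 2.4897 bits.
Huffman merges: 2/25+1/10→9/50; 9/50+9/50→9/25; 9/50+23/100→41/100; 23/100+9/25→59/100; 41/100+59/100→1. L = 127/50 ≈ 2.5400.
Efficiency = H/L = 2.4897/2.5400 = 98.0%.

98.0%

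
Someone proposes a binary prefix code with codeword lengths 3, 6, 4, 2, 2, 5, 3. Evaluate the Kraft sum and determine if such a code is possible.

0.859375; yes

With common denominator 2^6 = 64: Σ 2^(−ℓᵢ) = 8/64 + 1/64 + 4/64 + 16/64 + 16/64 + 2/64 + 8/64 = 55/64 = 0.859375.
Kraft's inequality requires Σ ≤ 1; here Σ = 0.859375 ≤ 1, so such a prefix code exists.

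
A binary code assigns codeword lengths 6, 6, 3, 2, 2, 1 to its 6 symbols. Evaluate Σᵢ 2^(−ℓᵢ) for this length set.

With common denominator 2^6 = 64: Σ 2^(−ℓᵢ) = 1/64 + 1/64 + 8/64 + 16/64 + 16/64 + 32/64 = 74/64 = 1.15625.

1.15625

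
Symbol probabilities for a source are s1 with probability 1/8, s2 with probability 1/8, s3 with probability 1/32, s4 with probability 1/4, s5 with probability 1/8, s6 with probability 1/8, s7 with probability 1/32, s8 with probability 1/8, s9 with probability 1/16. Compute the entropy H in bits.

2.9375 bits

Each probability is a power of 1/2, so log₂(1/p) is an integer.
H = Σ p·log₂(1/p) = 1/8·3 + 1/8·3 + 1/32·5 + 1/4·2 + 1/8·3 + 1/8·3 + 1/32·5 + 1/8·3 + 1/16·4 = 2.9375 bits.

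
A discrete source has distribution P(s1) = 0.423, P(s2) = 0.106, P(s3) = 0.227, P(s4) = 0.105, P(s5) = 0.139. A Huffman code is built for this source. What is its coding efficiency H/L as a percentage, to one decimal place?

97.8%

Entropy H = −Σ p log₂ p ≈ 2.0910 bits.
Huffman merges: 21/200+53/500→211/1000; 139/1000+211/1000→7/20; 227/1000+7/20→577/1000; 423/1000+577/1000→1. L = 1069/500 ≈ 2.1380.
Efficiency = H/L = 2.0910/2.1380 = 97.8%.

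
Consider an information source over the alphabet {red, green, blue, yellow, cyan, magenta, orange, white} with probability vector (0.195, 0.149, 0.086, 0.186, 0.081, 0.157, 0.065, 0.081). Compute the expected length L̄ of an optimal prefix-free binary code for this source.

2.932 bits/symbol

Repeatedly combine the two least-probable nodes; the expected code length is the sum of the merged weights.
merge 13/200 + 81/1000 → 73/500
merge 81/1000 + 43/500 → 167/1000
merge 73/500 + 149/1000 → 59/200
merge 157/1000 + 167/1000 → 81/250
merge 93/500 + 39/200 → 381/1000
merge 59/200 + 81/250 → 619/1000
merge 381/1000 + 619/1000 → 1
L = 73/500 + 167/1000 + 59/200 + 81/250 + 381/1000 + 619/1000 + 1 = 733/250 = 2.932 bits/symbol.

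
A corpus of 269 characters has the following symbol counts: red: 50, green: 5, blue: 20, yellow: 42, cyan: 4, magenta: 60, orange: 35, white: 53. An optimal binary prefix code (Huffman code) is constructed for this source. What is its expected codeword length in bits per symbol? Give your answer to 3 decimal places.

Probabilities are the counts divided by 269.
Repeatedly combine the two least-probable nodes; the expected code length is the sum of the merged weights.
merge 4/269 + 5/269 → 9/269
merge 9/269 + 20/269 → 29/269
merge 29/269 + 35/269 → 64/269
merge 42/269 + 50/269 → 92/269
merge 53/269 + 60/269 → 113/269
merge 64/269 + 92/269 → 156/269
merge 113/269 + 156/269 → 1
L = 9/269 + 29/269 + 64/269 + 92/269 + 113/269 + 156/269 + 1 = 732/269 ≈ 2.721 bits/symbol.

2.721 bits/symbol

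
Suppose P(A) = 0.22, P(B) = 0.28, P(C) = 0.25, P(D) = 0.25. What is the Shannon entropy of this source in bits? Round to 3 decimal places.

1.995 bits

H = −Σ pᵢ log₂ pᵢ.
−0.22·log₂(0.22) = 0.4806
−0.28·log₂(0.28) = 0.5142
−0.25·log₂(0.25) = 0.5000
−0.25·log₂(0.25) = 0.5000
Sum ≈ 1.9948 → 1.995 bits.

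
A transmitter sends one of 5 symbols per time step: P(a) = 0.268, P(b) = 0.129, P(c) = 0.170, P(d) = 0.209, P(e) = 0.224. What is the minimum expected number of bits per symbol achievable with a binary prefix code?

2.299 bits/symbol

Repeatedly combine the two least-probable nodes; the expected code length is the sum of the merged weights.
merge 129/1000 + 17/100 → 299/1000
merge 209/1000 + 28/125 → 433/1000
merge 67/250 + 299/1000 → 567/1000
merge 433/1000 + 567/1000 → 1
L = 299/1000 + 433/1000 + 567/1000 + 1 = 2299/1000 = 2.299 bits/symbol.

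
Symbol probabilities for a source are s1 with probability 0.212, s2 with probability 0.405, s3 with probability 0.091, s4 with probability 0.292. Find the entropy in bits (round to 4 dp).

1.8358 bits

H = −Σ pᵢ log₂ pᵢ.
−0.212·log₂(0.212) = 0.4744
−0.405·log₂(0.405) = 0.5281
−0.091·log₂(0.091) = 0.3147
−0.292·log₂(0.292) = 0.5186
Sum ≈ 1.8358 → 1.8358 bits.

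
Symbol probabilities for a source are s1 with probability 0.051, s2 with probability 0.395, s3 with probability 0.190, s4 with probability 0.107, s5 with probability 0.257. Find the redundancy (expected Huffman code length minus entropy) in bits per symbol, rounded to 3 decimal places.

Entropy H = −Σ p log₂ p ≈ 2.0523 bits.
Huffman merges: 51/1000+107/1000→79/500; 79/500+19/100→87/250; 257/1000+87/250→121/200; 79/200+121/200→1. L = 2111/1000 ≈ 2.1110.
L − H = 2.1110 − 2.0523 = 0.059 bits.

0.059 bits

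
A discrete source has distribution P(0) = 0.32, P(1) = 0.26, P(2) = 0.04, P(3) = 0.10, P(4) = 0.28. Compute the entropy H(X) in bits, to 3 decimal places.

H = −Σ pᵢ log₂ pᵢ.
−0.32·log₂(0.32) = 0.5260
−0.26·log₂(0.26) = 0.5053
−0.04·log₂(0.04) = 0.1858
−0.10·log₂(0.10) = 0.3322
−0.28·log₂(0.28) = 0.5142
Sum ≈ 2.0635 → 2.063 bits.

2.063 bits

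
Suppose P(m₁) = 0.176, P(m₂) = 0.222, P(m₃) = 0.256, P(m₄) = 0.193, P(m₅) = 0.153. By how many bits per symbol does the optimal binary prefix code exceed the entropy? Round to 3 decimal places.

Entropy H = −Σ p log₂ p ≈ 2.2988 bits.
Huffman merges: 153/1000+22/125→329/1000; 193/1000+111/500→83/200; 32/125+329/1000→117/200; 83/200+117/200→1. L = 2329/1000 ≈ 2.3290.
L − H = 2.3290 − 2.2988 = 0.030 bits.

0.030 bits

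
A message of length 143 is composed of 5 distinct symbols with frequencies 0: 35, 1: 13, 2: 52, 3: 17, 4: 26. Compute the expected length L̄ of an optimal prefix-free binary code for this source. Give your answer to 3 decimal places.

Probabilities are the counts divided by 143.
Repeatedly combine the two least-probable nodes; the expected code length is the sum of the merged weights.
merge 1/11 + 17/143 → 30/143
merge 2/11 + 30/143 → 56/143
merge 35/143 + 4/11 → 87/143
merge 56/143 + 87/143 → 1
L = 30/143 + 56/143 + 87/143 + 1 = 316/143 ≈ 2.210 bits/symbol.

2.210 bits/symbol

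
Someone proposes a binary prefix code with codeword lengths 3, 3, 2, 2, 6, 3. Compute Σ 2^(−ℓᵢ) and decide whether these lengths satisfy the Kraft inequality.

0.890625; yes

With common denominator 2^6 = 64: Σ 2^(−ℓᵢ) = 8/64 + 8/64 + 16/64 + 16/64 + 1/64 + 8/64 = 57/64 = 0.890625.
Kraft's inequality requires Σ ≤ 1; here Σ = 0.890625 ≤ 1, so such a prefix code exists.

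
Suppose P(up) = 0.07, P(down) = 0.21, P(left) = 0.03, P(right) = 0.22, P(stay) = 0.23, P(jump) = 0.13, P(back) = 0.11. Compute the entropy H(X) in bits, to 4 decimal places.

H = −Σ pᵢ log₂ pᵢ.
−0.07·log₂(0.07) = 0.2686
−0.21·log₂(0.21) = 0.4728
−0.03·log₂(0.03) = 0.1518
−0.22·log₂(0.22) = 0.4806
−0.23·log₂(0.23) = 0.4877
−0.13·log₂(0.13) = 0.3826
−0.11·log₂(0.11) = 0.3503
Sum ≈ 2.5943 → 2.5943 bits.

2.5943 bits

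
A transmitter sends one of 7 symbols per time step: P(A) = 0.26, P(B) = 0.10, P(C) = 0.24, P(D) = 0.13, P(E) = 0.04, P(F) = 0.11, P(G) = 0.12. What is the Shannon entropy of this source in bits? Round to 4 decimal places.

H = −Σ pᵢ log₂ pᵢ.
−0.26·log₂(0.26) = 0.5053
−0.10·log₂(0.10) = 0.3322
−0.24·log₂(0.24) = 0.4941
−0.13·log₂(0.13) = 0.3826
−0.04·log₂(0.04) = 0.1858
−0.11·log₂(0.11) = 0.3503
−0.12·log₂(0.12) = 0.3671
Sum ≈ 2.6174 → 2.6174 bits.

2.6174 bits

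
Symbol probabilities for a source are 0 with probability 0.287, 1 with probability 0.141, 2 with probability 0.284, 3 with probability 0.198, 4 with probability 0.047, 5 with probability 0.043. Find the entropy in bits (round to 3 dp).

H = −Σ pᵢ log₂ pᵢ.
−0.287·log₂(0.287) = 0.5169
−0.141·log₂(0.141) = 0.3985
−0.284·log₂(0.284) = 0.5158
−0.198·log₂(0.198) = 0.4626
−0.047·log₂(0.047) = 0.2073
−0.043·log₂(0.043) = 0.1952
Sum ≈ 2.2962 → 2.296 bits.

2.296 bits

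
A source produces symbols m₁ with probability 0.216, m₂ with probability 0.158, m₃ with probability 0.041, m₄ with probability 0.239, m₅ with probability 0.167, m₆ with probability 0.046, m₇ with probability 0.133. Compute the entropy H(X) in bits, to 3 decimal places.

H = −Σ pᵢ log₂ pᵢ.
−0.216·log₂(0.216) = 0.4776
−0.158·log₂(0.158) = 0.4206
−0.041·log₂(0.041) = 0.1889
−0.239·log₂(0.239) = 0.4935
−0.167·log₂(0.167) = 0.4312
−0.046·log₂(0.046) = 0.2043
−0.133·log₂(0.133) = 0.3871
Sum ≈ 2.6032 → 2.603 bits.

2.603 bits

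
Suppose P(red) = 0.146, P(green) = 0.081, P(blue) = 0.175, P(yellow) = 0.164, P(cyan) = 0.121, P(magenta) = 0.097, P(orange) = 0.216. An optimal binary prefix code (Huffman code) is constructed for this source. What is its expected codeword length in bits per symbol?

Repeatedly combine the two least-probable nodes; the expected code length is the sum of the merged weights.
merge 81/1000 + 97/1000 → 89/500
merge 121/1000 + 73/500 → 267/1000
merge 41/250 + 7/40 → 339/1000
merge 89/500 + 27/125 → 197/500
merge 267/1000 + 339/1000 → 303/500
merge 197/500 + 303/500 → 1
L = 89/500 + 267/1000 + 339/1000 + 197/500 + 303/500 + 1 = 348/125 = 2.784 bits/symbol.

2.784 bits/symbol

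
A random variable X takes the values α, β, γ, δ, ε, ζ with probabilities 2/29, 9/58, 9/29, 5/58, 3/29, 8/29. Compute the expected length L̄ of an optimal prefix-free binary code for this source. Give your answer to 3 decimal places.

Repeatedly combine the two least-probable nodes; the expected code length is the sum of the merged weights.
merge 2/29 + 5/58 → 9/58
merge 3/29 + 9/58 → 15/58
merge 9/58 + 15/58 → 12/29
merge 8/29 + 9/29 → 17/29
merge 12/29 + 17/29 → 1
L = 9/58 + 15/58 + 12/29 + 17/29 + 1 = 70/29 ≈ 2.414 bits/symbol.

2.414 bits/symbol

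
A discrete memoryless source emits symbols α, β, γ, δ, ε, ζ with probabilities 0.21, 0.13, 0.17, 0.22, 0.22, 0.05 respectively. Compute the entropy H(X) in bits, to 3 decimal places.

H = −Σ pᵢ log₂ pᵢ.
−0.21·log₂(0.21) = 0.4728
−0.13·log₂(0.13) = 0.3826
−0.17·log₂(0.17) = 0.4346
−0.22·log₂(0.22) = 0.4806
−0.22·log₂(0.22) = 0.4806
−0.05·log₂(0.05) = 0.2161
Sum ≈ 2.4673 → 2.467 bits.

2.467 bits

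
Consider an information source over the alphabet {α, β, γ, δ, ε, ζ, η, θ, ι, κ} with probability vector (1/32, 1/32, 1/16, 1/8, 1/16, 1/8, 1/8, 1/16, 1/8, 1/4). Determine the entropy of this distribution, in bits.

3.0625 bits

Each probability is a power of 1/2, so log₂(1/p) is an integer.
H = Σ p·log₂(1/p) = 1/32·5 + 1/32·5 + 1/16·4 + 1/8·3 + 1/16·4 + 1/8·3 + 1/8·3 + 1/16·4 + 1/8·3 + 1/4·2 = 3.0625 bits.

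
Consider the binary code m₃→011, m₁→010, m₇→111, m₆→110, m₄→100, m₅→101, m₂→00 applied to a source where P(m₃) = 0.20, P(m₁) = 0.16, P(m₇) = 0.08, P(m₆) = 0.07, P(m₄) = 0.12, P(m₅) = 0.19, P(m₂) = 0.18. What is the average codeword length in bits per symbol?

2.82 bits/symbol

L̄ = Σ pᵢ·ℓᵢ = 0.20·3 + 0.16·3 + 0.08·3 + 0.07·3 + 0.12·3 + 0.19·3 + 0.18·2 = 2.82 bits/symbol.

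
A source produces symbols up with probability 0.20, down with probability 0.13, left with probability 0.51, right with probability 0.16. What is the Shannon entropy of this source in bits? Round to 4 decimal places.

1.7655 bits

H = −Σ pᵢ log₂ pᵢ.
−0.20·log₂(0.20) = 0.4644
−0.13·log₂(0.13) = 0.3826
−0.51·log₂(0.51) = 0.4954
−0.16·log₂(0.16) = 0.4230
Sum ≈ 1.7655 → 1.7655 bits.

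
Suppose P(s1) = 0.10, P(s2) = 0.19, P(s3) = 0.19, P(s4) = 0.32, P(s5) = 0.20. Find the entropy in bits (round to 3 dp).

H = −Σ pᵢ log₂ pᵢ.
−0.10·log₂(0.10) = 0.3322
−0.19·log₂(0.19) = 0.4552
−0.19·log₂(0.19) = 0.4552
−0.32·log₂(0.32) = 0.5260
−0.20·log₂(0.20) = 0.4644
Sum ≈ 2.2331 → 2.233 bits.

2.233 bits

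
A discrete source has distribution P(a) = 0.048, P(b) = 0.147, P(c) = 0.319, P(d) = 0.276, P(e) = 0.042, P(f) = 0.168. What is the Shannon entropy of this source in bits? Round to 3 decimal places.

2.280 bits

H = −Σ pᵢ log₂ pᵢ.
−0.048·log₂(0.048) = 0.2103
−0.147·log₂(0.147) = 0.4066
−0.319·log₂(0.319) = 0.5258
−0.276·log₂(0.276) = 0.5126
−0.042·log₂(0.042) = 0.1921
−0.168·log₂(0.168) = 0.4323
Sum ≈ 2.2798 → 2.280 bits.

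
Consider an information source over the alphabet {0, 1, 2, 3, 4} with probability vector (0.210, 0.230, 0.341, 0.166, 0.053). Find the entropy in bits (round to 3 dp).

2.144 bits

H = −Σ pᵢ log₂ pᵢ.
−0.210·log₂(0.210) = 0.4728
−0.230·log₂(0.230) = 0.4877
−0.341·log₂(0.341) = 0.5293
−0.166·log₂(0.166) = 0.4301
−0.053·log₂(0.053) = 0.2246
Sum ≈ 2.1444 → 2.144 bits.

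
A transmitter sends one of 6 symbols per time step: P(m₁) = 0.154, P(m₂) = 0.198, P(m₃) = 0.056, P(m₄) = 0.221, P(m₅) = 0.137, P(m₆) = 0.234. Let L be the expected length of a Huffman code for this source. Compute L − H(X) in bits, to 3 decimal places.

0.064 bits

Entropy H = −Σ p log₂ p ≈ 2.4757 bits.
Huffman merges: 7/125+137/1000→193/1000; 77/500+193/1000→347/1000; 99/500+221/1000→419/1000; 117/500+347/1000→581/1000; 419/1000+581/1000→1. L = 127/50 ≈ 2.5400.
L − H = 2.5400 − 2.4757 = 0.064 bits.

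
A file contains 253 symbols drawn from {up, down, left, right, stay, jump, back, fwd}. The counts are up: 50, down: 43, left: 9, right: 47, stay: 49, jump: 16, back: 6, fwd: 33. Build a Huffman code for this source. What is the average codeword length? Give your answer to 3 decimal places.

2.791 bits/symbol

Probabilities are the counts divided by 253.
Repeatedly combine the two least-probable nodes; the expected code length is the sum of the merged weights.
merge 6/253 + 9/253 → 15/253
merge 15/253 + 16/253 → 31/253
merge 31/253 + 3/23 → 64/253
merge 43/253 + 47/253 → 90/253
merge 49/253 + 50/253 → 9/23
merge 64/253 + 90/253 → 14/23
merge 9/23 + 14/23 → 1
L = 15/253 + 31/253 + 64/253 + 90/253 + 9/23 + 14/23 + 1 = 706/253 ≈ 2.791 bits/symbol.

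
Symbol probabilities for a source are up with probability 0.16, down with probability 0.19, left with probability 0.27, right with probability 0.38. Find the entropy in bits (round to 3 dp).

H = −Σ pᵢ log₂ pᵢ.
−0.16·log₂(0.16) = 0.4230
−0.19·log₂(0.19) = 0.4552
−0.27·log₂(0.27) = 0.5100
−0.38·log₂(0.38) = 0.5305
Sum ≈ 1.9187 → 1.919 bits.

1.919 bits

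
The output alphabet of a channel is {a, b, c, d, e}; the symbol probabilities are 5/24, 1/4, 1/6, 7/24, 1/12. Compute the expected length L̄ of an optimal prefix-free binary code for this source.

Repeatedly combine the two least-probable nodes; the expected code length is the sum of the merged weights.
merge 1/12 + 1/6 → 1/4
merge 5/24 + 1/4 → 11/24
merge 1/4 + 7/24 → 13/24
merge 11/24 + 13/24 → 1
L = 1/4 + 11/24 + 13/24 + 1 = 9/4 = 2.25 bits/symbol.

2.25 bits/symbol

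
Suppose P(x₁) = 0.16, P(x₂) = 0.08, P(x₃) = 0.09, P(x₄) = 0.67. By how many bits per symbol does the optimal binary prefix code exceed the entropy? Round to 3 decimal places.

Entropy H = −Σ p log₂ p ≈ 1.4143 bits.
Huffman merges: 2/25+9/100→17/100; 4/25+17/100→33/100; 33/100+67/100→1. L = 3/2 ≈ 1.5000.
L − H = 1.5000 − 1.4143 = 0.086 bits.

0.086 bits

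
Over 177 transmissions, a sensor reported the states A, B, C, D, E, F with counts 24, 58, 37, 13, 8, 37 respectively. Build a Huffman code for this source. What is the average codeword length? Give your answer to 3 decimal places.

2.373 bits/symbol

Probabilities are the counts divided by 177.
Repeatedly combine the two least-probable nodes; the expected code length is the sum of the merged weights.
merge 8/177 + 13/177 → 7/59
merge 7/59 + 8/59 → 15/59
merge 37/177 + 37/177 → 74/177
merge 15/59 + 58/177 → 103/177
merge 74/177 + 103/177 → 1
L = 7/59 + 15/59 + 74/177 + 103/177 + 1 = 140/59 ≈ 2.373 bits/symbol.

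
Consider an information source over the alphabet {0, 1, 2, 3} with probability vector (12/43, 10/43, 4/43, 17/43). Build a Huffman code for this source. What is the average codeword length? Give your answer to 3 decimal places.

Repeatedly combine the two least-probable nodes; the expected code length is the sum of the merged weights.
merge 4/43 + 10/43 → 14/43
merge 12/43 + 14/43 → 26/43
merge 17/43 + 26/43 → 1
L = 14/43 + 26/43 + 1 = 83/43 ≈ 1.930 bits/symbol.

1.930 bits/symbol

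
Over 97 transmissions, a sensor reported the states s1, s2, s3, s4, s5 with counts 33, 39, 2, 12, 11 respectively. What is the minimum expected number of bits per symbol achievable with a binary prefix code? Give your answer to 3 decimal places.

Probabilities are the counts divided by 97.
Repeatedly combine the two least-probable nodes; the expected code length is the sum of the merged weights.
merge 2/97 + 11/97 → 13/97
merge 12/97 + 13/97 → 25/97
merge 25/97 + 33/97 → 58/97
merge 39/97 + 58/97 → 1
L = 13/97 + 25/97 + 58/97 + 1 = 193/97 ≈ 1.990 bits/symbol.

1.990 bits/symbol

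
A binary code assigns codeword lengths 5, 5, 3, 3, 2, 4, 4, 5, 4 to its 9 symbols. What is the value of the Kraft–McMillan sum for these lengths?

With common denominator 2^5 = 32: Σ 2^(−ℓᵢ) = 1/32 + 1/32 + 4/32 + 4/32 + 8/32 + 2/32 + 2/32 + 1/32 + 2/32 = 25/32 = 0.78125.

0.78125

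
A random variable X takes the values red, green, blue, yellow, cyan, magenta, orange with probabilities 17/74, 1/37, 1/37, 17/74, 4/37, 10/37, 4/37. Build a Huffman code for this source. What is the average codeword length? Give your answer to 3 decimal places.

Repeatedly combine the two least-probable nodes; the expected code length is the sum of the merged weights.
merge 1/37 + 1/37 → 2/37
merge 2/37 + 4/37 → 6/37
merge 4/37 + 6/37 → 10/37
merge 17/74 + 17/74 → 17/37
merge 10/37 + 10/37 → 20/37
merge 17/37 + 20/37 → 1
L = 2/37 + 6/37 + 10/37 + 17/37 + 20/37 + 1 = 92/37 ≈ 2.486 bits/symbol.

2.486 bits/symbol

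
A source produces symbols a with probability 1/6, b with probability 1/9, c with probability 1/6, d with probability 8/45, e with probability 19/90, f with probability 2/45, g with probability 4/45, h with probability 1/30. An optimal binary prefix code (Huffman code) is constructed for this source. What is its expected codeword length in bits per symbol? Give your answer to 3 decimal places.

Repeatedly combine the two least-probable nodes; the expected code length is the sum of the merged weights.
merge 1/30 + 2/45 → 7/90
merge 7/90 + 4/45 → 1/6
merge 1/9 + 1/6 → 5/18
merge 1/6 + 1/6 → 1/3
merge 8/45 + 19/90 → 7/18
merge 5/18 + 1/3 → 11/18
merge 7/18 + 11/18 → 1
L = 7/90 + 1/6 + 5/18 + 1/3 + 7/18 + 11/18 + 1 = 257/90 ≈ 2.856 bits/symbol.

2.856 bits/symbol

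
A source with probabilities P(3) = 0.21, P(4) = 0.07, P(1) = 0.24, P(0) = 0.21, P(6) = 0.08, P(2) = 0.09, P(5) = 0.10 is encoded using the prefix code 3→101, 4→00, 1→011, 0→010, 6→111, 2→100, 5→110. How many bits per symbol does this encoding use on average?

2.93 bits/symbol

L̄ = Σ pᵢ·ℓᵢ = 0.21·3 + 0.07·2 + 0.24·3 + 0.21·3 + 0.08·3 + 0.09·3 + 0.10·3 = 2.93 bits/symbol.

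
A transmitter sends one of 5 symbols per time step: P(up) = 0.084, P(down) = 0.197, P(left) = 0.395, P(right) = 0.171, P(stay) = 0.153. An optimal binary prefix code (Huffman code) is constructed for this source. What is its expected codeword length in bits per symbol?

Repeatedly combine the two least-probable nodes; the expected code length is the sum of the merged weights.
merge 21/250 + 153/1000 → 237/1000
merge 171/1000 + 197/1000 → 46/125
merge 237/1000 + 46/125 → 121/200
merge 79/200 + 121/200 → 1
L = 237/1000 + 46/125 + 121/200 + 1 = 221/100 = 2.21 bits/symbol.

2.21 bits/symbol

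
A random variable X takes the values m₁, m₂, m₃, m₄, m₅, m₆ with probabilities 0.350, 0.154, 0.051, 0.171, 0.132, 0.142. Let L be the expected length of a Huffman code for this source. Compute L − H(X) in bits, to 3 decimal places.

Entropy H = −Σ p log₂ p ≈ 2.3859 bits.
Huffman merges: 51/1000+33/250→183/1000; 71/500+77/500→37/125; 171/1000+183/1000→177/500; 37/125+7/20→323/500; 177/500+323/500→1. L = 2479/1000 ≈ 2.4790.
L − H = 2.4790 − 2.3859 = 0.093 bits.

0.093 bits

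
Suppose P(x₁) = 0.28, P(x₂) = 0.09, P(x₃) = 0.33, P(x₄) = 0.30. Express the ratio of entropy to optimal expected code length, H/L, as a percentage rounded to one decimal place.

93.8%

Entropy H = −Σ p log₂ p ≈ 1.8758 bits.
Huffman merges: 9/100+7/25→37/100; 3/10+33/100→63/100; 37/100+63/100→1. L = 2 ≈ 2.0000.
Efficiency = H/L = 1.8758/2.0000 = 93.8%.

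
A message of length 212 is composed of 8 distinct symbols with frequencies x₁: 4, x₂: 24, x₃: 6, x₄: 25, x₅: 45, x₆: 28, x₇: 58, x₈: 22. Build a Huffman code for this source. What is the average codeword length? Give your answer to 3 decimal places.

2.712 bits/symbol

Probabilities are the counts divided by 212.
Repeatedly combine the two least-probable nodes; the expected code length is the sum of the merged weights.
merge 1/53 + 3/106 → 5/106
merge 5/106 + 11/106 → 8/53
merge 6/53 + 25/212 → 49/212
merge 7/53 + 8/53 → 15/53
merge 45/212 + 49/212 → 47/106
merge 29/106 + 15/53 → 59/106
merge 47/106 + 59/106 → 1
L = 5/106 + 8/53 + 49/212 + 15/53 + 47/106 + 59/106 + 1 = 575/212 ≈ 2.712 bits/symbol.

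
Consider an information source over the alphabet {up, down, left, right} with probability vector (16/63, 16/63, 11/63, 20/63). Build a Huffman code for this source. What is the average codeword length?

Repeatedly combine the two least-probable nodes; the expected code length is the sum of the merged weights.
merge 11/63 + 16/63 → 3/7
merge 16/63 + 20/63 → 4/7
merge 3/7 + 4/7 → 1
L = 3/7 + 4/7 + 1 = 2 bits/symbol.

2 bits/symbol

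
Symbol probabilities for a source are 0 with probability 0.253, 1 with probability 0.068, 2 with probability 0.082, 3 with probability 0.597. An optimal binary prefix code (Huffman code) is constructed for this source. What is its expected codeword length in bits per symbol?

1.553 bits/symbol

Repeatedly combine the two least-probable nodes; the expected code length is the sum of the merged weights.
merge 17/250 + 41/500 → 3/20
merge 3/20 + 253/1000 → 403/1000
merge 403/1000 + 597/1000 → 1
L = 3/20 + 403/1000 + 1 = 1553/1000 = 1.553 bits/symbol.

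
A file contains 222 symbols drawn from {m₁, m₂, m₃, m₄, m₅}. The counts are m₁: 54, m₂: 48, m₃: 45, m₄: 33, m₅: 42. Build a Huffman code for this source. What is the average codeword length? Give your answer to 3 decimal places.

2.338 bits/symbol

Probabilities are the counts divided by 222.
Repeatedly combine the two least-probable nodes; the expected code length is the sum of the merged weights.
merge 11/74 + 7/37 → 25/74
merge 15/74 + 8/37 → 31/74
merge 9/37 + 25/74 → 43/74
merge 31/74 + 43/74 → 1
L = 25/74 + 31/74 + 43/74 + 1 = 173/74 ≈ 2.338 bits/symbol.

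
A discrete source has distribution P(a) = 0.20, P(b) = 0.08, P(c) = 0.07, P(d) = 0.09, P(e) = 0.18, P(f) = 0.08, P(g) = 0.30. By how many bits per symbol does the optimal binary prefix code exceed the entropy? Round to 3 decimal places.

0.045 bits

Entropy H = −Σ p log₂ p ≈ 2.5950 bits.
Huffman merges: 7/100+2/25→3/20; 2/25+9/100→17/100; 3/20+17/100→8/25; 9/50+1/5→19/50; 3/10+8/25→31/50; 19/50+31/50→1. L = 66/25 ≈ 2.6400.
L − H = 2.6400 − 2.5950 = 0.045 bits.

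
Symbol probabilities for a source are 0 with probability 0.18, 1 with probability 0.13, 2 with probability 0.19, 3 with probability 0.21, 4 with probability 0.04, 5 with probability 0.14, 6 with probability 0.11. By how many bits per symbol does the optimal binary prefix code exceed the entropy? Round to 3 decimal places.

0.061 bits

Entropy H = −Σ p log₂ p ≈ 2.6892 bits.
Huffman merges: 1/25+11/100→3/20; 13/100+7/50→27/100; 3/20+9/50→33/100; 19/100+21/100→2/5; 27/100+33/100→3/5; 2/5+3/5→1. L = 11/4 ≈ 2.7500.
L − H = 2.7500 − 2.6892 = 0.061 bits.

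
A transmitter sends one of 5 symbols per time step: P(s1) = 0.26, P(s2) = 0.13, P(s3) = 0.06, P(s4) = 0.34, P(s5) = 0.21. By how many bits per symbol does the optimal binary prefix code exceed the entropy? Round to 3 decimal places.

0.057 bits

Entropy H = −Σ p log₂ p ≈ 2.1335 bits.
Huffman merges: 3/50+13/100→19/100; 19/100+21/100→2/5; 13/50+17/50→3/5; 2/5+3/5→1. L = 219/100 ≈ 2.1900.
L − H = 2.1900 − 2.1335 = 0.057 bits.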